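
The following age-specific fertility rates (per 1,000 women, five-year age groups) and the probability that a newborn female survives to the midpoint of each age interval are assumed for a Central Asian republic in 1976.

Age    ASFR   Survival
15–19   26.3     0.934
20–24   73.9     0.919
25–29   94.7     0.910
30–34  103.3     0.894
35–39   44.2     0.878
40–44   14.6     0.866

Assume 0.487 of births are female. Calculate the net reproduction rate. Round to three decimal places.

0.785

Proportion female at birth = 0.487.
Per-age-group product (5 × ASFR × survival probability):
  15–19: 5 × 26.3/1000 × 0.934 = 0.12282
  20–24: 5 × 73.9/1000 × 0.919 = 0.33957
  25–29: 5 × 94.7/1000 × 0.910 = 0.43089
  30–34: 5 × 103.3/1000 × 0.894 = 0.46175
  35–39: 5 × 44.2/1000 × 0.878 = 0.19404
  40–44: 5 × 14.6/1000 × 0.866 = 0.06322
Sum = 1.61229
NRR = 0.487 × 1.61229 = 0.78519
With NRR below 1 the population is below replacement fertility.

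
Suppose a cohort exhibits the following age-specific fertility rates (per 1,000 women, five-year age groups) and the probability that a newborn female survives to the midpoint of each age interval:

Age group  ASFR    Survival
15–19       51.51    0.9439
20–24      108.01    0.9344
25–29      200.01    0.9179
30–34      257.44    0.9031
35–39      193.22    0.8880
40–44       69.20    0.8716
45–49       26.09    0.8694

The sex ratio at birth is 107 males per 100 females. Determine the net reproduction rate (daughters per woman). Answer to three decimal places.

1.981

Proportion female at birth = 100 / (100 + 107) = 0.48309.
Weighting each age-specific rate by interval width and survival:
  15–19: 5 × 51.51/1000 × 0.9439 = 0.24310
  20–24: 5 × 108.01/1000 × 0.9344 = 0.50462
  25–29: 5 × 200.01/1000 × 0.9179 = 0.91795
  30–34: 5 × 257.44/1000 × 0.9031 = 1.16247
  35–39: 5 × 193.22/1000 × 0.8880 = 0.85790
  40–44: 5 × 69.20/1000 × 0.8716 = 0.30157
  45–49: 5 × 26.09/1000 × 0.8694 = 0.11341
Sum = 4.10102
NRR = 0.48309 × 4.10102 = 1.98116
With NRR above 1 the population is above replacement fertility.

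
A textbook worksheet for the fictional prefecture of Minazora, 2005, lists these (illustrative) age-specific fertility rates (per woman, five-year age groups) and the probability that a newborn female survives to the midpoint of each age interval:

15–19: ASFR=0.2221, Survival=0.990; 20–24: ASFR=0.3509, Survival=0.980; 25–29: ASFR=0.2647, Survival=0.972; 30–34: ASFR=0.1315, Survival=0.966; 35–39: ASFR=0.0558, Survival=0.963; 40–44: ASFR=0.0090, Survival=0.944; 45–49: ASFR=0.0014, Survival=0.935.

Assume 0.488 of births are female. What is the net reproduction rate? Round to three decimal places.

Proportion female at birth = 0.488.
Each age group contributes 5 × ASFR × survival:
  15–19: 5 × 0.2221 × 0.990 = 1.09940
  20–24: 5 × 0.3509 × 0.980 = 1.71941
  25–29: 5 × 0.2647 × 0.972 = 1.28644
  30–34: 5 × 0.1315 × 0.966 = 0.63515
  35–39: 5 × 0.0558 × 0.963 = 0.26868
  40–44: 5 × 0.0090 × 0.944 = 0.04248
  45–49: 5 × 0.0014 × 0.935 = 0.00655
Sum = 5.05811
NRR = 0.488 × 5.05811 = 2.46836
With NRR above 1 the population is above replacement fertility.

2.468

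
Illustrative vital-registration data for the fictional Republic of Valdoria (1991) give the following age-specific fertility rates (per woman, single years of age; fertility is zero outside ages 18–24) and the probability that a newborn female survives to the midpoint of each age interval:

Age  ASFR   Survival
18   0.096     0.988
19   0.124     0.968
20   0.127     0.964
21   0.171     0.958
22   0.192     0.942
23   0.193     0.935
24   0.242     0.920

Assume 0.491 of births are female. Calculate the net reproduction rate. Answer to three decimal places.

Proportion female at birth = 0.491.
Per-age-group product (1 × ASFR × survival probability):
  18: 1 × 0.096 × 0.988 = 0.09485
  19: 1 × 0.124 × 0.968 = 0.12003
  20: 1 × 0.127 × 0.964 = 0.12243
  21: 1 × 0.171 × 0.958 = 0.16382
  22: 1 × 0.192 × 0.942 = 0.18086
  23: 1 × 0.193 × 0.935 = 0.18046
  24: 1 × 0.242 × 0.920 = 0.22264
Sum = 1.08509
NRR = 0.491 × 1.08509 = 0.53278

0.533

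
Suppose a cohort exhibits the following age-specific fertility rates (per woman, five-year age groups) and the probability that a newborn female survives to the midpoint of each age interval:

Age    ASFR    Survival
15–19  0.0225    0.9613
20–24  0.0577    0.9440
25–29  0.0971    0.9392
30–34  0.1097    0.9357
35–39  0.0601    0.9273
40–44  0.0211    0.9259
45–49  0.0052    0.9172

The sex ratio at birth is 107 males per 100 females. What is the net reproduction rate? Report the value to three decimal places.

0.845

Proportion female at birth = 100 / (100 + 107) = 0.48309.
Each age group contributes 5 × ASFR × survival:
  15–19: 5 × 0.0225 × 0.9613 = 0.10815
  20–24: 5 × 0.0577 × 0.9440 = 0.27234
  25–29: 5 × 0.0971 × 0.9392 = 0.45598
  30–34: 5 × 0.1097 × 0.9357 = 0.51323
  35–39: 5 × 0.0601 × 0.9273 = 0.27865
  40–44: 5 × 0.0211 × 0.9259 = 0.09768
  45–49: 5 × 0.0052 × 0.9172 = 0.02385
Sum = 1.74988
NRR = 0.48309 × 1.74988 = 0.84535
With NRR below 1 the population is below replacement fertility.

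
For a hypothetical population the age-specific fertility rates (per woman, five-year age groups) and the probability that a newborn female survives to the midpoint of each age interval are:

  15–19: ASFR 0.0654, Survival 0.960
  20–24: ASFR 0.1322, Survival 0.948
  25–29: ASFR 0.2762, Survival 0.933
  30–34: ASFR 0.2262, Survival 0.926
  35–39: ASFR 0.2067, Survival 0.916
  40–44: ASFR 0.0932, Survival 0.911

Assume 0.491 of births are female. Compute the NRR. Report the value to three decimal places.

2.282

Proportion female at birth = 0.491.
Each age group contributes 5 × ASFR × survival:
  15–19: 5 × 0.0654 × 0.960 = 0.31392
  20–24: 5 × 0.1322 × 0.948 = 0.62663
  25–29: 5 × 0.2762 × 0.933 = 1.28847
  30–34: 5 × 0.2262 × 0.926 = 1.04731
  35–39: 5 × 0.2067 × 0.916 = 0.94669
  40–44: 5 × 0.0932 × 0.911 = 0.42453
Sum = 4.64755
NRR = 0.491 × 4.64755 = 2.28195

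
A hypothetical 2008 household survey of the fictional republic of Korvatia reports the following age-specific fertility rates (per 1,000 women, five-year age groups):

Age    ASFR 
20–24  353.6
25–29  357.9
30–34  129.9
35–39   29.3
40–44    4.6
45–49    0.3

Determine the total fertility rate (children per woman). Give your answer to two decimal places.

4.38

Sum of ASFRs = 353.6 + 357.9 + 129.9 + 29.3 + 4.6 + 0.3 = 875.6
TFR = 5 × 875.6 / 1000 = 4.378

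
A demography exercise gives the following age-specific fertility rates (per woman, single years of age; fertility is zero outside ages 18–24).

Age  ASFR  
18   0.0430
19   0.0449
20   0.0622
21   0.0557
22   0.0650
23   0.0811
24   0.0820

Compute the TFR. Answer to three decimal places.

0.434

Sum of ASFRs = 0.0430 + 0.0449 + 0.0622 + 0.0557 + 0.0650 + 0.0811 + 0.0820 = 0.4339
TFR = 0.4339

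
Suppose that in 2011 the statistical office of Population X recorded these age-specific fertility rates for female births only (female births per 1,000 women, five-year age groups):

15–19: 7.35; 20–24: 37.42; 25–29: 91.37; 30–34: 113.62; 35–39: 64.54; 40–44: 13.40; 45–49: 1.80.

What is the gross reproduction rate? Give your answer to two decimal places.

Sum of female ASFRs = 7.35 + 37.42 + 91.37 + 113.62 + 64.54 + 13.40 + 1.80 = 329.50
GRR = 5 × 329.50 / 1000 = 1.6475

1.65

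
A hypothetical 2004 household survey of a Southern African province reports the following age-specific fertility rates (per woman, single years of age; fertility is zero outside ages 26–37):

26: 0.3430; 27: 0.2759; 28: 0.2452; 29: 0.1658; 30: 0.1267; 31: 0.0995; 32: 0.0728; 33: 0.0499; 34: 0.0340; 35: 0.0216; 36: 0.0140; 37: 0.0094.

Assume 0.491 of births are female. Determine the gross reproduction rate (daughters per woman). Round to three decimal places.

0.716

Proportion female at birth = 0.491.
Sum of ASFRs = 0.3430 + 0.2759 + 0.2452 + 0.1658 + 0.1267 + 0.0995 + 0.0728 + 0.0499 + 0.0340 + 0.0216 + 0.0140 + 0.0094 = 1.4578
TFR = 1.4578
GRR = 0.491 × 1.4578 = 0.71578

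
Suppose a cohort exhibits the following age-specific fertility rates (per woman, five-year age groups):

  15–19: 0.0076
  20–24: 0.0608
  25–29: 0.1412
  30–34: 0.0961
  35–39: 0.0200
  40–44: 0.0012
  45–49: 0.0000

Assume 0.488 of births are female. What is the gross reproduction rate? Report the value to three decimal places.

0.798

Proportion female at birth = 0.488.
Sum of ASFRs = 0.0076 + 0.0608 + 0.1412 + 0.0961 + 0.0200 + 0.0012 + 0.0000 = 0.3269
TFR = 5 × 0.3269 = 1.6345
GRR = 0.488 × 1.6345 = 0.79764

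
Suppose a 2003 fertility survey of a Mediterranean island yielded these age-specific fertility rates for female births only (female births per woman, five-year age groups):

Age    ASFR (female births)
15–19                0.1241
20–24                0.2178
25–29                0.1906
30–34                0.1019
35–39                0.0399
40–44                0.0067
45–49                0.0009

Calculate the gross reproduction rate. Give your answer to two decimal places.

3.41

Sum of female ASFRs = 0.1241 + 0.2178 + 0.1906 + 0.1019 + 0.0399 + 0.0067 + 0.0009 = 0.6819
GRR = 5 × 0.6819 = 3.4095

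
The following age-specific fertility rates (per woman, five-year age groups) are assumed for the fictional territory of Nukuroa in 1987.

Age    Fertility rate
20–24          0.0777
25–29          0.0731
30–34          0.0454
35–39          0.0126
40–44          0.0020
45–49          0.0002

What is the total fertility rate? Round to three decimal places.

1.055

Sum of ASFRs = 0.0777 + 0.0731 + 0.0454 + 0.0126 + 0.0020 + 0.0002 = 0.2110
TFR = 5 × 0.2110 = 1.055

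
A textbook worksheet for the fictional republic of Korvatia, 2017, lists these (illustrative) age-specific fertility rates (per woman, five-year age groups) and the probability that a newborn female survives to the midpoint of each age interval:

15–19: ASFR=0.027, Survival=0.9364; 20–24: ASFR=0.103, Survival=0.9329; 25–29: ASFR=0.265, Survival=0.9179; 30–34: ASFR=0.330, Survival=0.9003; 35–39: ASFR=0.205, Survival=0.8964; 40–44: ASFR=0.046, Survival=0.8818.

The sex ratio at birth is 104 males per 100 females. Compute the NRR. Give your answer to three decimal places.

2.172

Proportion female at birth = 100 / (100 + 104) = 0.49020.
Per-age-group product (5 × ASFR × survival probability):
  15–19: 5 × 0.027 × 0.9364 = 0.12641
  20–24: 5 × 0.103 × 0.9329 = 0.48044
  25–29: 5 × 0.265 × 0.9179 = 1.21622
  30–34: 5 × 0.330 × 0.9003 = 1.48550
  35–39: 5 × 0.205 × 0.8964 = 0.91881
  40–44: 5 × 0.046 × 0.8818 = 0.20281
Sum = 4.43019
NRR = 0.49020 × 4.43019 = 2.17168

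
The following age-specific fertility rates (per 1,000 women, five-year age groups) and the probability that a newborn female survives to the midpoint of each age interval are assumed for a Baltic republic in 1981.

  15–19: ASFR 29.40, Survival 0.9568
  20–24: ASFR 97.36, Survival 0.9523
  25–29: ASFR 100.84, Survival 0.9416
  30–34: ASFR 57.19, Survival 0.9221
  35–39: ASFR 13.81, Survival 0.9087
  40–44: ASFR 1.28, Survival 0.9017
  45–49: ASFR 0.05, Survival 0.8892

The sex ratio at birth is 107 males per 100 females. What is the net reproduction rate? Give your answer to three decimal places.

Proportion female at birth = 100 / (100 + 107) = 0.48309.
Per-age-group product (5 × ASFR × survival probability):
  15–19: 5 × 29.40/1000 × 0.9568 = 0.14065
  20–24: 5 × 97.36/1000 × 0.9523 = 0.46358
  25–29: 5 × 100.84/1000 × 0.9416 = 0.47475
  30–34: 5 × 57.19/1000 × 0.9221 = 0.26367
  35–39: 5 × 13.81/1000 × 0.9087 = 0.06275
  40–44: 5 × 1.28/1000 × 0.9017 = 0.00577
  45–49: 5 × 0.05/1000 × 0.8892 = 0.00022
Sum = 1.41139
NRR = 0.48309 × 1.41139 = 0.68183
NRR < 1, so the cohort does not fully replace itself.

0.682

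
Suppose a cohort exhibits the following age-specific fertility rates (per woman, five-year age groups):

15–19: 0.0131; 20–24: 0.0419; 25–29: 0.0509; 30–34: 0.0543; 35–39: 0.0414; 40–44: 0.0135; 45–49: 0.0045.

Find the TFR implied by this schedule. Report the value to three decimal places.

Sum of ASFRs = 0.0131 + 0.0419 + 0.0509 + 0.0543 + 0.0414 + 0.0135 + 0.0045 = 0.2196
TFR = 5 × 0.2196 = 1.098

1.098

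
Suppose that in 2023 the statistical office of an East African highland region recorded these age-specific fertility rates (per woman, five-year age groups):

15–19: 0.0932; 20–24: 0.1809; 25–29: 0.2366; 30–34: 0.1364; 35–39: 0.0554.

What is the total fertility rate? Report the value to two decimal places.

Sum of ASFRs = 0.0932 + 0.1809 + 0.2366 + 0.1364 + 0.0554 = 0.7025
TFR = 5 × 0.7025 = 3.5125

3.51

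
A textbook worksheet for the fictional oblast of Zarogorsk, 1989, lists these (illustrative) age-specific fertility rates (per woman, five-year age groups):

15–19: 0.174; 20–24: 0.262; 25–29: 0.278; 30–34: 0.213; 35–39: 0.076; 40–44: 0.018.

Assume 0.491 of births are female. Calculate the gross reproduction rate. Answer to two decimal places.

2.51

Proportion female at birth = 0.491.
Sum of ASFRs = 0.174 + 0.262 + 0.278 + 0.213 + 0.076 + 0.018 = 1.021
TFR = 5 × 1.021 = 5.105
GRR = 0.491 × 5.105 = 2.50656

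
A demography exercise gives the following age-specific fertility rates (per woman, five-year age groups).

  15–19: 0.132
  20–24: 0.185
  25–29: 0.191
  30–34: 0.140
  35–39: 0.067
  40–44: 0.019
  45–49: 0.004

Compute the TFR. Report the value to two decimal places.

3.69

Sum of ASFRs = 0.132 + 0.185 + 0.191 + 0.140 + 0.067 + 0.019 + 0.004 = 0.738
TFR = 5 × 0.738 = 3.69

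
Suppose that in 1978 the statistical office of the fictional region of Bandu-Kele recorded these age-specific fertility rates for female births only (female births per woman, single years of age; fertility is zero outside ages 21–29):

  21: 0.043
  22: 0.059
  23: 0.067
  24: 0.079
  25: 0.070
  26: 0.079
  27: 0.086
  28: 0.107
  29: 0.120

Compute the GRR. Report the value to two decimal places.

0.71

Sum of female ASFRs = 0.043 + 0.059 + 0.067 + 0.079 + 0.070 + 0.079 + 0.086 + 0.107 + 0.120 = 0.710
GRR = 0.71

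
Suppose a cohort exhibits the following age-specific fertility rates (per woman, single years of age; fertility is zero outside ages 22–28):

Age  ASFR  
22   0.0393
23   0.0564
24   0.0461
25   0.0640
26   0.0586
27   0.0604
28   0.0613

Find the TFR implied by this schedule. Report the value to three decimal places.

0.386

Sum of ASFRs = 0.0393 + 0.0564 + 0.0461 + 0.0640 + 0.0586 + 0.0604 + 0.0613 = 0.3861
TFR = 0.3861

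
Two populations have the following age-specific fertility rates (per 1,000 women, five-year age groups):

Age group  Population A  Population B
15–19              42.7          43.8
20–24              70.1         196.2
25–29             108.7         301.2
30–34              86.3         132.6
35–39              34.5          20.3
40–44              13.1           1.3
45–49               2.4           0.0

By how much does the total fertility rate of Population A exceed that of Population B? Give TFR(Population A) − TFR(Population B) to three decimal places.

-1.688

Population A:
  Sum of ASFRs = 42.7 + 70.1 + 108.7 + 86.3 + 34.5 + 13.1 + 2.4 = 357.8
  TFR = 5 × 357.8 / 1000 = 1.789
Population B:
  Sum of ASFRs = 43.8 + 196.2 + 301.2 + 132.6 + 20.3 + 1.3 + 0.0 = 695.4
  TFR = 5 × 695.4 / 1000 = 3.477
Difference = 1.789 − 3.477 = -1.688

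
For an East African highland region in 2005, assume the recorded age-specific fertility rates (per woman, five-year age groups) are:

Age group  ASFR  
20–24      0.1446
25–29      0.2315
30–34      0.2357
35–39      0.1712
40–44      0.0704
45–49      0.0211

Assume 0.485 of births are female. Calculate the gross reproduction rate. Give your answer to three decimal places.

Proportion female at birth = 0.485.
Sum of ASFRs = 0.1446 + 0.2315 + 0.2357 + 0.1712 + 0.0704 + 0.0211 = 0.8745
TFR = 5 × 0.8745 = 4.3725
GRR = 0.485 × 4.3725 = 2.12066

2.121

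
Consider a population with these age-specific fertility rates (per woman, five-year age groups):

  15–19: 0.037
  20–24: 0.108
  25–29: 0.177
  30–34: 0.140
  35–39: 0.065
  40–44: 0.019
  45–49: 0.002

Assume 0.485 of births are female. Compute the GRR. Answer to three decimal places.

1.329

Proportion female at birth = 0.485.
Sum of ASFRs = 0.037 + 0.108 + 0.177 + 0.140 + 0.065 + 0.019 + 0.002 = 0.548
TFR = 5 × 0.548 = 2.74
GRR = 0.485 × 2.74 = 1.32890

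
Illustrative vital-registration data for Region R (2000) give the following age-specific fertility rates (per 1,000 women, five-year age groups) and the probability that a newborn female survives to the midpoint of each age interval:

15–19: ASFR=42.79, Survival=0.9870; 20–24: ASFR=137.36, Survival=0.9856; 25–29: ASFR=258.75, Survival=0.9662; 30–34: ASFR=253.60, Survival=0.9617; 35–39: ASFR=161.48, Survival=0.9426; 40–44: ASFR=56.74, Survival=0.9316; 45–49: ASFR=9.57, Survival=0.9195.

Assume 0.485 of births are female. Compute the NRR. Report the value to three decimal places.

Proportion female at birth = 0.485.
Survival-weighted fertility by age (5·fₓ·Sₓ):
  15–19: 5 × 42.79/1000 × 0.9870 = 0.21117
  20–24: 5 × 137.36/1000 × 0.9856 = 0.67691
  25–29: 5 × 258.75/1000 × 0.9662 = 1.25002
  30–34: 5 × 253.60/1000 × 0.9617 = 1.21944
  35–39: 5 × 161.48/1000 × 0.9426 = 0.76106
  40–44: 5 × 56.74/1000 × 0.9316 = 0.26429
  45–49: 5 × 9.57/1000 × 0.9195 = 0.04400
Sum = 4.42689
NRR = 0.485 × 4.42689 = 2.14704
An NRR exceeding 1 indicates intrinsic growth under these rates.

2.147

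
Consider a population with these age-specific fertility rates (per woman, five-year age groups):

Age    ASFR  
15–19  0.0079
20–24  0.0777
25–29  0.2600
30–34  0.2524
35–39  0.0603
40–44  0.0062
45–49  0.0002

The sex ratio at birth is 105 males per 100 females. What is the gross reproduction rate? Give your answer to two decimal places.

Proportion female at birth = 100 / (100 + 105) = 0.48780.
Sum of ASFRs = 0.0079 + 0.0777 + 0.2600 + 0.2524 + 0.0603 + 0.0062 + 0.0002 = 0.6647
TFR = 5 × 0.6647 = 3.3235
GRR = 0.48780 × 3.3235 = 1.62120

1.62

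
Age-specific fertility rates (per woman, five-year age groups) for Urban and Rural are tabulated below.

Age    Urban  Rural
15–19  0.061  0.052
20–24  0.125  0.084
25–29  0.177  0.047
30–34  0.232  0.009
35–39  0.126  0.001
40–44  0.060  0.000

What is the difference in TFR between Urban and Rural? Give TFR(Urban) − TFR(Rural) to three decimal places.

Urban:
  Sum of ASFRs = 0.061 + 0.125 + 0.177 + 0.232 + 0.126 + 0.060 = 0.781
  TFR = 5 × 0.781 = 3.905
Rural:
  Sum of ASFRs = 0.052 + 0.084 + 0.047 + 0.009 + 0.001 + 0.000 = 0.193
  TFR = 5 × 0.193 = 0.965
Difference = 3.905 − 0.965 = 2.94

2.940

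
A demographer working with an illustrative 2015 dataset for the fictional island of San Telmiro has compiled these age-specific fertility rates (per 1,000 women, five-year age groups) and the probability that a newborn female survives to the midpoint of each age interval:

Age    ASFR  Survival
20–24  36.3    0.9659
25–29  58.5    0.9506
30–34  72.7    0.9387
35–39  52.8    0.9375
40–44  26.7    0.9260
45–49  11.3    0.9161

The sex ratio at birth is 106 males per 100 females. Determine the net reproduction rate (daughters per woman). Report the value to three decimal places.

Proportion female at birth = 100 / (100 + 106) = 0.48544.
Weighting each age-specific rate by interval width and survival:
  20–24: 5 × 36.3/1000 × 0.9659 = 0.17531
  25–29: 5 × 58.5/1000 × 0.9506 = 0.27805
  30–34: 5 × 72.7/1000 × 0.9387 = 0.34122
  35–39: 5 × 52.8/1000 × 0.9375 = 0.24750
  40–44: 5 × 26.7/1000 × 0.9260 = 0.12362
  45–49: 5 × 11.3/1000 × 0.9161 = 0.05176
Sum = 1.21746
NRR = 0.48544 × 1.21746 = 0.59100
An NRR under 1 implies long-run decline under these rates.

0.591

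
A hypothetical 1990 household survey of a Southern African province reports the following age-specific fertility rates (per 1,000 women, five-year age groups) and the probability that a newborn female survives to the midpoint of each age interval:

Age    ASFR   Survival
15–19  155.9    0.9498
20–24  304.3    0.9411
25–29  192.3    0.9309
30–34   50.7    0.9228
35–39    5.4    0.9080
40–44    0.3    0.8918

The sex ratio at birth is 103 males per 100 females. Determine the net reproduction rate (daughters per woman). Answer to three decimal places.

Proportion female at birth = 100 / (100 + 103) = 0.49261.
Weighting each age-specific rate by interval width and survival:
  15–19: 5 × 155.9/1000 × 0.9498 = 0.74037
  20–24: 5 × 304.3/1000 × 0.9411 = 1.43188
  25–29: 5 × 192.3/1000 × 0.9309 = 0.89506
  30–34: 5 × 50.7/1000 × 0.9228 = 0.23393
  35–39: 5 × 5.4/1000 × 0.9080 = 0.02452
  40–44: 5 × 0.3/1000 × 0.8918 = 0.00134
Sum = 3.32710
NRR = 0.49261 × 3.32710 = 1.63896

1.639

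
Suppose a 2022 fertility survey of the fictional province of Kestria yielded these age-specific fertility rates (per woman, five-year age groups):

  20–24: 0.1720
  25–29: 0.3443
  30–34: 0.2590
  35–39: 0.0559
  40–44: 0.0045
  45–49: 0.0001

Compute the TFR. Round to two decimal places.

4.18

Sum of ASFRs = 0.1720 + 0.3443 + 0.2590 + 0.0559 + 0.0045 + 0.0001 = 0.8358
TFR = 5 × 0.8358 = 4.179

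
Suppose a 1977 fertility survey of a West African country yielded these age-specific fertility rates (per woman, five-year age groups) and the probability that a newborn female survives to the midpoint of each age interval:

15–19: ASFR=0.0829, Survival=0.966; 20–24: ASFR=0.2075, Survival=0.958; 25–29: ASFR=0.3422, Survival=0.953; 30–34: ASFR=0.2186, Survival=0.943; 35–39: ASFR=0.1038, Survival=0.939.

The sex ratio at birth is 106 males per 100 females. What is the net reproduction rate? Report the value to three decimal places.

2.205

Proportion female at birth = 100 / (100 + 106) = 0.48544.
Survival-weighted fertility by age (5·fₓ·Sₓ):
  15–19: 5 × 0.0829 × 0.966 = 0.40041
  20–24: 5 × 0.2075 × 0.958 = 0.99393
  25–29: 5 × 0.3422 × 0.953 = 1.63058
  30–34: 5 × 0.2186 × 0.943 = 1.03070
  35–39: 5 × 0.1038 × 0.939 = 0.48734
Sum = 4.54296
NRR = 0.48544 × 4.54296 = 2.20533
NRR > 1, so each generation more than replaces itself.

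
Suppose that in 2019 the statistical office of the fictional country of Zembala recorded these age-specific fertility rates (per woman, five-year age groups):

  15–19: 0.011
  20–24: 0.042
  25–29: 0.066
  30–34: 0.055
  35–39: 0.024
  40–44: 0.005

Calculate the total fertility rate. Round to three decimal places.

Sum of ASFRs = 0.011 + 0.042 + 0.066 + 0.055 + 0.024 + 0.005 = 0.203
TFR = 5 × 0.203 = 1.015

1.015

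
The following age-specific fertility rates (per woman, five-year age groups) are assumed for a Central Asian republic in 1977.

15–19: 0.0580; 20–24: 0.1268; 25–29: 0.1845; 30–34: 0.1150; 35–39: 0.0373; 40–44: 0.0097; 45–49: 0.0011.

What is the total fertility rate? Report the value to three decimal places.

Sum of ASFRs = 0.0580 + 0.1268 + 0.1845 + 0.1150 + 0.0373 + 0.0097 + 0.0011 = 0.5324
TFR = 5 × 0.5324 = 2.662

2.662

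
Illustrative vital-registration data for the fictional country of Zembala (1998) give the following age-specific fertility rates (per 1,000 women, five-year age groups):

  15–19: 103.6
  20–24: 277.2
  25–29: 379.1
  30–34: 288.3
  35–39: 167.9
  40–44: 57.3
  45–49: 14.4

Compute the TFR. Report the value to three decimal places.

6.439

Sum of ASFRs = 103.6 + 277.2 + 379.1 + 288.3 + 167.9 + 57.3 + 14.4 = 1287.8
TFR = 5 × 1287.8 / 1000 = 6.439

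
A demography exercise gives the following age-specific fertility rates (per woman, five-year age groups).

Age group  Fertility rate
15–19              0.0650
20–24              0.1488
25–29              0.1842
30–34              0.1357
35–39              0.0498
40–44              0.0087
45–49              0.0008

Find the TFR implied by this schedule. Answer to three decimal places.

2.965

Sum of ASFRs = 0.0650 + 0.1488 + 0.1842 + 0.1357 + 0.0498 + 0.0087 + 0.0008 = 0.5930
TFR = 5 × 0.5930 = 2.965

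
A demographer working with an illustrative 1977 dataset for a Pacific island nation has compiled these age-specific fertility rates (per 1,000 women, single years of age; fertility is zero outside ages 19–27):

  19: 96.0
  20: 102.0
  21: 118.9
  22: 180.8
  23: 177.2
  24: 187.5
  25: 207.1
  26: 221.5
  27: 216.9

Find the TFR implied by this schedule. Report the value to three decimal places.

1.508

Sum of ASFRs = 96.0 + 102.0 + 118.9 + 180.8 + 177.2 + 187.5 + 207.1 + 221.5 + 216.9 = 1507.9
TFR = 1507.9 / 1000 = 1.5079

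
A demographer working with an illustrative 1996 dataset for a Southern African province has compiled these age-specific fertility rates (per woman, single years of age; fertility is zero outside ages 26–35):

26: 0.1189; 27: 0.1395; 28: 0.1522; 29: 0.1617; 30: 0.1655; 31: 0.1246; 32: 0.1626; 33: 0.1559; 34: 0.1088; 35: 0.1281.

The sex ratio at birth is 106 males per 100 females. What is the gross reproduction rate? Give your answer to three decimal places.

0.688

Proportion female at birth = 100 / (100 + 106) = 0.48544.
Sum of ASFRs = 0.1189 + 0.1395 + 0.1522 + 0.1617 + 0.1655 + 0.1246 + 0.1626 + 0.1559 + 0.1088 + 0.1281 = 1.4178
TFR = 1.4178
GRR = 0.48544 × 1.4178 = 0.68826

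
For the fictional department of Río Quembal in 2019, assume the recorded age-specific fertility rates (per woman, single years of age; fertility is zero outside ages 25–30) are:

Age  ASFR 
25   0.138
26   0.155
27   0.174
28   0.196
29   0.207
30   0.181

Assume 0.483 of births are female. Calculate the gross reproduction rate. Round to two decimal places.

Proportion female at birth = 0.483.
Sum of ASFRs = 0.138 + 0.155 + 0.174 + 0.196 + 0.207 + 0.181 = 1.051
TFR = 1.051
GRR = 0.483 × 1.051 = 0.50763

0.51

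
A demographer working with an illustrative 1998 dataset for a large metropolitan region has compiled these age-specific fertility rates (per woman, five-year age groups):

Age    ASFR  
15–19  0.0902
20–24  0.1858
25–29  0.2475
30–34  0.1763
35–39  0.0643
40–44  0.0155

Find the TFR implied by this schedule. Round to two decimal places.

3.90

Sum of ASFRs = 0.0902 + 0.1858 + 0.2475 + 0.1763 + 0.0643 + 0.0155 = 0.7796
TFR = 5 × 0.7796 = 3.898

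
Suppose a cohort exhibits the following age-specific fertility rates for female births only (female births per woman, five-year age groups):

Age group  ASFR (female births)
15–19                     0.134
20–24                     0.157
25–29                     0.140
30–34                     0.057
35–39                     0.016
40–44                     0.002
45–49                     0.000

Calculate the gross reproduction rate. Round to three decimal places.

Sum of female ASFRs = 0.134 + 0.157 + 0.140 + 0.057 + 0.016 + 0.002 + 0.000 = 0.506
GRR = 5 × 0.506 = 2.53

2.530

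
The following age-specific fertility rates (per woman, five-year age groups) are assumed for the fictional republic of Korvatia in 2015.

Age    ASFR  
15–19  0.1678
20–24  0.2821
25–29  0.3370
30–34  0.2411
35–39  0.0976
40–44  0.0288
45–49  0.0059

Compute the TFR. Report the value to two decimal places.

Sum of ASFRs = 0.1678 + 0.2821 + 0.3370 + 0.2411 + 0.0976 + 0.0288 + 0.0059 = 1.1603
TFR = 5 × 1.1603 = 5.8015

5.80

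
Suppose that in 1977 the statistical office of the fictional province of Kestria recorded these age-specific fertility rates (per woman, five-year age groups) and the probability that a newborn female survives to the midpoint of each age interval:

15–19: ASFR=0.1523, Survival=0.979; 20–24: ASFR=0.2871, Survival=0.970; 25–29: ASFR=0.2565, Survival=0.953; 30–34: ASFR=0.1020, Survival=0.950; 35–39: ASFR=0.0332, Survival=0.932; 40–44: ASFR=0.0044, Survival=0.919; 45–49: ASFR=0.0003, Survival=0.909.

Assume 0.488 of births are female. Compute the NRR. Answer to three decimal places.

Proportion female at birth = 0.488.
Survival-weighted fertility by age (5·fₓ·Sₓ):
  15–19: 5 × 0.1523 × 0.979 = 0.74551
  20–24: 5 × 0.2871 × 0.970 = 1.39244
  25–29: 5 × 0.2565 × 0.953 = 1.22222
  30–34: 5 × 0.1020 × 0.950 = 0.48450
  35–39: 5 × 0.0332 × 0.932 = 0.15471
  40–44: 5 × 0.0044 × 0.919 = 0.02022
  45–49: 5 × 0.0003 × 0.909 = 0.00136
Sum = 4.02096
NRR = 0.488 × 4.02096 = 1.96223

1.962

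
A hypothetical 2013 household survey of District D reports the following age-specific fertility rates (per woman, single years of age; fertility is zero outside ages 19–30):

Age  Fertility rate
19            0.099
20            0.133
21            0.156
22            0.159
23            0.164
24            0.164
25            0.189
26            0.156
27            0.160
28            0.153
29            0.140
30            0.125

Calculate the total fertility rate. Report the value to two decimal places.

1.80

Sum of ASFRs = 0.099 + 0.133 + 0.156 + 0.159 + 0.164 + 0.164 + 0.189 + 0.156 + 0.160 + 0.153 + 0.140 + 0.125 = 1.798
TFR = 1.798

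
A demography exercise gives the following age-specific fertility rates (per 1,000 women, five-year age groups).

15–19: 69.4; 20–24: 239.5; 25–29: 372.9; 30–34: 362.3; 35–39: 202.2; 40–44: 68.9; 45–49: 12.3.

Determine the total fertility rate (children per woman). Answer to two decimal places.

6.64

Sum of ASFRs = 69.4 + 239.5 + 372.9 + 362.3 + 202.2 + 68.9 + 12.3 = 1327.5
TFR = 5 × 1327.5 / 1000 = 6.6375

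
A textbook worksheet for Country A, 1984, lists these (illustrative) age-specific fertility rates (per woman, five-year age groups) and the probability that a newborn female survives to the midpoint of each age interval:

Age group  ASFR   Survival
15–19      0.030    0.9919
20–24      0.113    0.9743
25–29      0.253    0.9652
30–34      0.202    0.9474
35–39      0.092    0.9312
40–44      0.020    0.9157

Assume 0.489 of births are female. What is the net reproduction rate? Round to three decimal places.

Proportion female at birth = 0.489.
Each age group contributes 5 × ASFR × survival:
  15–19: 5 × 0.030 × 0.9919 = 0.14879
  20–24: 5 × 0.113 × 0.9743 = 0.55048
  25–29: 5 × 0.253 × 0.9652 = 1.22098
  30–34: 5 × 0.202 × 0.9474 = 0.95687
  35–39: 5 × 0.092 × 0.9312 = 0.42835
  40–44: 5 × 0.020 × 0.9157 = 0.09157
Sum = 3.39704
NRR = 0.489 × 3.39704 = 1.66115
NRR > 1, so each generation more than replaces itself.

1.661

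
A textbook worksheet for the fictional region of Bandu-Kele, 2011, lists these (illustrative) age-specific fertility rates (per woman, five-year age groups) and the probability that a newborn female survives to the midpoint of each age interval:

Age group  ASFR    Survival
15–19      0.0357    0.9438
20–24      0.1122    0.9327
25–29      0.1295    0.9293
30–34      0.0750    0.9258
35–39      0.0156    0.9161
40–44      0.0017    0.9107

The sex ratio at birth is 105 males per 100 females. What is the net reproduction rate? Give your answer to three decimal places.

0.839

Proportion female at birth = 100 / (100 + 105) = 0.48780.
Weighting each age-specific rate by interval width and survival:
  15–19: 5 × 0.0357 × 0.9438 = 0.16847
  20–24: 5 × 0.1122 × 0.9327 = 0.52324
  25–29: 5 × 0.1295 × 0.9293 = 0.60172
  30–34: 5 × 0.0750 × 0.9258 = 0.34718
  35–39: 5 × 0.0156 × 0.9161 = 0.07146
  40–44: 5 × 0.0017 × 0.9107 = 0.00774
Sum = 1.71981
NRR = 0.48780 × 1.71981 = 0.83892
NRR < 1, so the cohort does not fully replace itself.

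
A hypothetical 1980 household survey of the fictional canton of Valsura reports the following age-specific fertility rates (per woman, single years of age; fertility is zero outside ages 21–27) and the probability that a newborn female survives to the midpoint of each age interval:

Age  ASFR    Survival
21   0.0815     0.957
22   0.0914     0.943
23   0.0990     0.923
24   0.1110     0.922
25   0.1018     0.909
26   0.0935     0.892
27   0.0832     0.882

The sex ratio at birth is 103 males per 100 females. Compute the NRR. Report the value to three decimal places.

0.299

Proportion female at birth = 100 / (100 + 103) = 0.49261.
Each age group contributes 1 × ASFR × survival:
  21: 1 × 0.0815 × 0.957 = 0.07800
  22: 1 × 0.0914 × 0.943 = 0.08619
  23: 1 × 0.0990 × 0.923 = 0.09138
  24: 1 × 0.1110 × 0.922 = 0.10234
  25: 1 × 0.1018 × 0.909 = 0.09254
  26: 1 × 0.0935 × 0.892 = 0.08340
  27: 1 × 0.0832 × 0.882 = 0.07338
Sum = 0.60723
NRR = 0.49261 × 0.60723 = 0.29913
NRR < 1, so the cohort does not fully replace itself.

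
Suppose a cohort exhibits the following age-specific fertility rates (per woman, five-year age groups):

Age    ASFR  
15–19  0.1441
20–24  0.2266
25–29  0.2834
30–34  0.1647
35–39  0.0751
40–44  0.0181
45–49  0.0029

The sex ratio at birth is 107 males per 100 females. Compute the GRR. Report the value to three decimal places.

2.210

Proportion female at birth = 100 / (100 + 107) = 0.48309.
Sum of ASFRs = 0.1441 + 0.2266 + 0.2834 + 0.1647 + 0.0751 + 0.0181 + 0.0029 = 0.9149
TFR = 5 × 0.9149 = 4.5745
GRR = 0.48309 × 4.5745 = 2.20990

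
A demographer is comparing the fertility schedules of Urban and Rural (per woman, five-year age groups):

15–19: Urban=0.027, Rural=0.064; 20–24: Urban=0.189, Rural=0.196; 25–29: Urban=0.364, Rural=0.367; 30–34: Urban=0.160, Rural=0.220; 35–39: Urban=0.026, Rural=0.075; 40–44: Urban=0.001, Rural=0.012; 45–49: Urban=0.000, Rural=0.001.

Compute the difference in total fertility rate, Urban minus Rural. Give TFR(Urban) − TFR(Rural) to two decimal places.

Urban:
  Sum of ASFRs = 0.027 + 0.189 + 0.364 + 0.160 + 0.026 + 0.001 + 0.000 = 0.767
  TFR = 5 × 0.767 = 3.835
Rural:
  Sum of ASFRs = 0.064 + 0.196 + 0.367 + 0.220 + 0.075 + 0.012 + 0.001 = 0.935
  TFR = 5 × 0.935 = 4.675
Difference = 3.835 − 4.675 = -0.84

-0.84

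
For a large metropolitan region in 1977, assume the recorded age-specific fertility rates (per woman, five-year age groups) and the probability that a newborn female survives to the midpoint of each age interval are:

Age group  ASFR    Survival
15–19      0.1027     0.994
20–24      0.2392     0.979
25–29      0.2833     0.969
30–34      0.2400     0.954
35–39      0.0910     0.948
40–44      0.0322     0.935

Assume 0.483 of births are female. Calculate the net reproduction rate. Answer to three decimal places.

Proportion female at birth = 0.483.
Per-age-group product (5 × ASFR × survival probability):
  15–19: 5 × 0.1027 × 0.994 = 0.51042
  20–24: 5 × 0.2392 × 0.979 = 1.17088
  25–29: 5 × 0.2833 × 0.969 = 1.37259
  30–34: 5 × 0.2400 × 0.954 = 1.14480
  35–39: 5 × 0.0910 × 0.948 = 0.43134
  40–44: 5 × 0.0322 × 0.935 = 0.15054
Sum = 4.78057
NRR = 0.483 × 4.78057 = 2.30902

2.309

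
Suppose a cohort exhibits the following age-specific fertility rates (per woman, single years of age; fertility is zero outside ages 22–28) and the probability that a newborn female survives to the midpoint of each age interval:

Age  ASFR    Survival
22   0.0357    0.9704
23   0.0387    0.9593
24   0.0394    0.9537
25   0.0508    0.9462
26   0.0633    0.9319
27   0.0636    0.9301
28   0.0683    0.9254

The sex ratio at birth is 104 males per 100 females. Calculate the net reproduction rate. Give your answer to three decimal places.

0.166

Proportion female at birth = 100 / (100 + 104) = 0.49020.
Per-age-group product (1 × ASFR × survival probability):
  22: 1 × 0.0357 × 0.9704 = 0.03464
  23: 1 × 0.0387 × 0.9593 = 0.03712
  24: 1 × 0.0394 × 0.9537 = 0.03758
  25: 1 × 0.0508 × 0.9462 = 0.04807
  26: 1 × 0.0633 × 0.9319 = 0.05899
  27: 1 × 0.0636 × 0.9301 = 0.05915
  28: 1 × 0.0683 × 0.9254 = 0.06320
Sum = 0.33875
NRR = 0.49020 × 0.33875 = 0.16606
NRR < 1, so the cohort does not fully replace itself.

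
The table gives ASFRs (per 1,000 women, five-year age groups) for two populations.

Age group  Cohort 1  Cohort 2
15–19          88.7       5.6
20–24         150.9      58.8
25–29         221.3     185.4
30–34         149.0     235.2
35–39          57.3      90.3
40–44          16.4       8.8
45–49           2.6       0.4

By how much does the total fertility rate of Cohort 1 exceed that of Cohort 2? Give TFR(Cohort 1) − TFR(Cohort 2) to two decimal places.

0.51

Cohort 1:
  Sum of ASFRs = 88.7 + 150.9 + 221.3 + 149.0 + 57.3 + 16.4 + 2.6 = 686.2
  TFR = 5 × 686.2 / 1000 = 3.431
Cohort 2:
  Sum of ASFRs = 5.6 + 58.8 + 185.4 + 235.2 + 90.3 + 8.8 + 0.4 = 584.5
  TFR = 5 × 584.5 / 1000 = 2.9225
Difference = 3.431 − 2.9225 = 0.5085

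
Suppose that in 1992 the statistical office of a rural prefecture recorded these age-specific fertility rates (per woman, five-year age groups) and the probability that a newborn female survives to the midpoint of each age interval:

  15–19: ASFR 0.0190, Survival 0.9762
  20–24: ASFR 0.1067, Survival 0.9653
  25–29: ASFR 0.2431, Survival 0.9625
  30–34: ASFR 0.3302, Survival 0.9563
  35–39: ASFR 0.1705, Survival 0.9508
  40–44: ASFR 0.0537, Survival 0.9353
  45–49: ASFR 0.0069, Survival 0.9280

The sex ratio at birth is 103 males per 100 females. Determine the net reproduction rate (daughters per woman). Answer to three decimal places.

Proportion female at birth = 100 / (100 + 103) = 0.49261.
Survival-weighted fertility by age (5·fₓ·Sₓ):
  15–19: 5 × 0.0190 × 0.9762 = 0.09274
  20–24: 5 × 0.1067 × 0.9653 = 0.51499
  25–29: 5 × 0.2431 × 0.9625 = 1.16992
  30–34: 5 × 0.3302 × 0.9563 = 1.57885
  35–39: 5 × 0.1705 × 0.9508 = 0.81056
  40–44: 5 × 0.0537 × 0.9353 = 0.25113
  45–49: 5 × 0.0069 × 0.9280 = 0.03202
Sum = 4.45021
NRR = 0.49261 × 4.45021 = 2.19222

2.192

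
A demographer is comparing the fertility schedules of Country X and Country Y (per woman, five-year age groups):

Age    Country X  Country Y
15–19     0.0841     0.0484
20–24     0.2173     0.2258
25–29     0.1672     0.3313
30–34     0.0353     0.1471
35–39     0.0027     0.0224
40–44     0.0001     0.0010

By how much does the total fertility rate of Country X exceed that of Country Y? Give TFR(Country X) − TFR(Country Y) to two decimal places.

Country X:
  Sum of ASFRs = 0.0841 + 0.2173 + 0.1672 + 0.0353 + 0.0027 + 0.0001 = 0.5067
  TFR = 5 × 0.5067 = 2.5335
Country Y:
  Sum of ASFRs = 0.0484 + 0.2258 + 0.3313 + 0.1471 + 0.0224 + 0.0010 = 0.7760
  TFR = 5 × 0.7760 = 3.88
Difference = 2.5335 − 3.88 = -1.3465

-1.35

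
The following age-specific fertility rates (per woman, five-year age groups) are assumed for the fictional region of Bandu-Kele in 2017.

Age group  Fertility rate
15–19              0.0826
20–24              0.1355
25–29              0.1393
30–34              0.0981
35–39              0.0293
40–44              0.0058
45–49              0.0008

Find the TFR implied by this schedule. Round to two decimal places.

Sum of ASFRs = 0.0826 + 0.1355 + 0.1393 + 0.0981 + 0.0293 + 0.0058 + 0.0008 = 0.4914
TFR = 5 × 0.4914 = 2.457

2.46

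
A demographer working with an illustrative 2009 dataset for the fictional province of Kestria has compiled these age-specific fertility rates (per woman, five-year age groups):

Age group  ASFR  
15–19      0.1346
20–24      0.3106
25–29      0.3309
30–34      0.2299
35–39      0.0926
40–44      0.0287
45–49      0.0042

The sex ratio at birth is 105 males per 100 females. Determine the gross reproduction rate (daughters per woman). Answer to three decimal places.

2.760

Proportion female at birth = 100 / (100 + 105) = 0.48780.
Sum of ASFRs = 0.1346 + 0.3106 + 0.3309 + 0.2299 + 0.0926 + 0.0287 + 0.0042 = 1.1315
TFR = 5 × 1.1315 = 5.6575
GRR = 0.48780 × 5.6575 = 2.75973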